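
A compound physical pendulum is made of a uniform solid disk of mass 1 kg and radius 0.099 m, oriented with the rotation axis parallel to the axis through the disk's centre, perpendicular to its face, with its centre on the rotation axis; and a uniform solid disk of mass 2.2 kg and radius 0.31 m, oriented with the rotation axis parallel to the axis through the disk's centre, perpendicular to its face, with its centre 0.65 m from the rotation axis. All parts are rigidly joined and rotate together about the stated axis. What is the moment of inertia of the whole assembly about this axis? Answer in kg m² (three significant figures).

1.04

Solid disk: I_cm = (1/2)MR² = (1/2)(1)(0.099)² = 0.0049005 kg m²; axis through the centre, so I = 0.0049005 kg m².
Solid disk: I_cm = (1/2)MR² = (1/2)(2.2)(0.31)² = 0.10571 kg m²; centre at d = 0.65 m, so I = I_cm + Md² gives I = 0.10571 + (2.2)(0.65)² = 1.0352 kg m².
Total I = 0.0049005 + 1.0352 = 1.0401 kg m².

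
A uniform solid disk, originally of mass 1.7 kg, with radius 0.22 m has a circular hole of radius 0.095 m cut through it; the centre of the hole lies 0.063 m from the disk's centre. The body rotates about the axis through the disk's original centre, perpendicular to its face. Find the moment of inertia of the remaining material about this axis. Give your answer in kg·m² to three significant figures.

Unpierced body about its centre: I₀ = (1/2)MR² = (1/2)(1.7)(0.22)² = 0.04114 kg·m².
The removed disk has mass m = M·(r/R)² = (1.7)(0.095/0.22)² = 0.31699 kg (same uniform areal density).
Its moment of inertia about the rotation axis (parallel-axis theorem): I_hole = (1/2)mr² + md² = (1/2)(0.31699)(0.095)² + (0.31699)(0.063)² = 0.0026886 kg·m².
Treating the hole as negative mass, I = I₀ − I_hole = 0.04114 − 0.0026886 = 0.038451 kg·m².

0.0385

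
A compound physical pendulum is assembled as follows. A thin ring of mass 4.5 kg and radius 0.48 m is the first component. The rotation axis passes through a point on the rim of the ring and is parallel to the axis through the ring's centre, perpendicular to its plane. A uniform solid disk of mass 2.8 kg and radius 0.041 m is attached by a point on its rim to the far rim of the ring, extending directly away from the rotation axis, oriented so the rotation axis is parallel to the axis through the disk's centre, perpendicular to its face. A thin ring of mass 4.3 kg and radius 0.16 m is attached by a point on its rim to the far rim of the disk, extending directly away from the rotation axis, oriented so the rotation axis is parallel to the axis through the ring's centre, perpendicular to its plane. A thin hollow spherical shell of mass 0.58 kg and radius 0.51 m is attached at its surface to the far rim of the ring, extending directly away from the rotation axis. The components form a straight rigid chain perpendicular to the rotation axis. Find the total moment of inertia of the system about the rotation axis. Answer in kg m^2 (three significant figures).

13.3

Thin ring: I_cm = MR² = (4.5)(0.48)² = 1.0368 kg m^2; centre at d = 0.48 m, so I = I_cm + Md² gives I = 1.0368 + (4.5)(0.48)² = 2.0736 kg m^2.
Solid disk: I_cm = (1/2)MR² = (1/2)(2.8)(0.041)² = 0.0023534 kg m^2; centre at d = 0.48 + 0.48 + 0.041 = 1.001 m, so I = I_cm + Md² gives I = 0.0023534 + (2.8)(1.001)² = 2.808 kg m^2.
Thin ring: I_cm = MR² = (4.3)(0.16)² = 0.11008 kg m^2; centre at d = 0.48 + 0.48 + 0.041 + 0.041 + 0.16 = 1.202 m, so I = I_cm + Md² gives I = 0.11008 + (4.3)(1.202)² = 6.3227 kg m^2.
Spherical shell: I_cm = (2/3)MR² = (2/3)(0.58)(0.51)² = 0.10057 kg m^2; centre at d = 0.48 + 0.48 + 0.041 + 0.041 + 0.16 + 0.16 + 0.51 = 1.872 m, so I = I_cm + Md² gives I = 0.10057 + (0.58)(1.872)² = 2.1331 kg m^2.
Total I = 2.0736 + 2.808 + 6.3227 + 2.1331 = 13.337 kg m^2.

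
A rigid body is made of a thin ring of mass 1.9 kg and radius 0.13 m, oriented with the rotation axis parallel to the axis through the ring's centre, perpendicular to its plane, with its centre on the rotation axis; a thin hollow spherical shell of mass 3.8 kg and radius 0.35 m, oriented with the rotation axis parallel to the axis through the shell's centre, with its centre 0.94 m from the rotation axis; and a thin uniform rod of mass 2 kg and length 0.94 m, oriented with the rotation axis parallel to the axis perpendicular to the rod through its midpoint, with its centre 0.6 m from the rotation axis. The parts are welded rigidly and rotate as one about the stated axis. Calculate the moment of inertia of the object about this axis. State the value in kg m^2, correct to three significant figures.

Thin ring: I_cm = MR² = (1.9)(0.13)² = 0.03211 kg m^2; axis through the centre, so I = 0.03211 kg m^2.
Spherical shell: I_cm = (2/3)MR² = (2/3)(3.8)(0.35)² = 0.31033 kg m^2; centre at d = 0.94 m, so I = I_cm + Md² gives I = 0.31033 + (3.8)(0.94)² = 3.668 kg m^2.
Thin rod: I_cm = (1/12)ML² = (1/12)(2)(0.94)² = 0.14727 kg m^2; centre at d = 0.6 m, so I = I_cm + Md² gives I = 0.14727 + (2)(0.6)² = 0.86727 kg m^2.
Total I = 0.03211 + 3.668 + 0.86727 = 4.5674 kg m^2.

4.57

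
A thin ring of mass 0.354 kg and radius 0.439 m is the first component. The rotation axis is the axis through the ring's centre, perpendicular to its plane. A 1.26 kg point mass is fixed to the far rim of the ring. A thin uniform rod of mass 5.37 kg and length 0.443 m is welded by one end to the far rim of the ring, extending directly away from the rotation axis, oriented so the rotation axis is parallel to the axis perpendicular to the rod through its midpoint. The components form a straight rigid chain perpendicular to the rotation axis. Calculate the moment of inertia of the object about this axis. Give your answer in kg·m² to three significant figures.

Thin ring: I_cm = MR² = (0.354)(0.439)² = 0.068223 kg·m²; axis through the centre, so I = 0.068223 kg·m².
Point mass: I_cm = 0; centre at d = 0.439 m, so the parallel axis theorem gives I = 0 + (1.26)(0.439)² = 0.24283 kg·m².
Thin rod: I_cm = (1/12)ML² = (1/12)(5.37)(0.443)² = 0.087821 kg·m²; centre at d = 0.439 + 0.2215 = 0.6605 m, so the parallel axis theorem gives I = 0.087821 + (5.37)(0.6605)² = 2.4305 kg·m².
Total I = 0.068223 + 0.24283 + 2.4305 = 2.7416 kg·m².

2.74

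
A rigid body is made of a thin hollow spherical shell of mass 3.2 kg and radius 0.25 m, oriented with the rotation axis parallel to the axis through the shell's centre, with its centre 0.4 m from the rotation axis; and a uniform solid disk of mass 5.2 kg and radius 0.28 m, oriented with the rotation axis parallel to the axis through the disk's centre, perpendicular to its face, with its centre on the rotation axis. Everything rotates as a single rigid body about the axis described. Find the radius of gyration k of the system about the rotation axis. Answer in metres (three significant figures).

Spherical shell: I_cm = (2/3)MR² = (2/3)(3.2)(0.25)² = 0.13333 kg·m²; centre at d = 0.4 m, so I = I_cm + Md² gives I = 0.13333 + (3.2)(0.4)² = 0.64533 kg·m².
Solid disk: I_cm = (1/2)MR² = (1/2)(5.2)(0.28)² = 0.20384 kg·m²; axis through the centre, so I = 0.20384 kg·m².
Total I = 0.84917 kg·m²; total mass M = 8.4 kg.
k = √(I/M) = √(0.84917/8.4) = 0.31795 m.

0.318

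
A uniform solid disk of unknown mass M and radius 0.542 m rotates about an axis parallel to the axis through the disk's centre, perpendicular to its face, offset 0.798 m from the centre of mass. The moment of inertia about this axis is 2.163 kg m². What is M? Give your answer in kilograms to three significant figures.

I = I_cm + Md² = (1/2)MR² + Md² = M·[0.5·(0.542)² + (0.798)²] = M·0.78369.
So M = 2.163 / 0.78369 = 2.76 kg.

2.76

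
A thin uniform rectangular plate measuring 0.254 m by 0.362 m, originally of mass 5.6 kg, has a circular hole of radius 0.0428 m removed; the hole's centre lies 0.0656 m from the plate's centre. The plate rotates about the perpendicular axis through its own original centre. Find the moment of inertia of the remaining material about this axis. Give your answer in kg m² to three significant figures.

0.0894

Unpierced body about its centre: I₀ = (1/12)M(a²+b²) = (1/12)(5.6)[(0.254)² + (0.362)²] = 0.091261 kg m².
The removed disk has mass m = M·πr²/(ab) = (5.6)·π(0.0428)²/(0.254·0.362) = 0.3505 kg (same uniform areal density).
Its moment of inertia about the rotation axis (parallel-axis theorem): I_hole = (1/2)mr² + md² = (1/2)(0.3505)(0.0428)² + (0.3505)(0.0656)² = 0.0018293 kg m².
Treating the hole as negative mass, I = I₀ − I_hole = 0.091261 − 0.0018293 = 0.089432 kg m².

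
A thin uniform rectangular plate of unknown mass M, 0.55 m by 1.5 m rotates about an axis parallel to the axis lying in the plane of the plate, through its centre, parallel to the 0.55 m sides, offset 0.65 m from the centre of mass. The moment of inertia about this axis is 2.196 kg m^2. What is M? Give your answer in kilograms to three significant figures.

3.60

I = I_cm + Md² = (1/12)Mb² + Md² = M·[0.0833333·(1.5)² + (0.65)²] = M·0.61.
So M = 2.196 / 0.61 = 3.6 kg.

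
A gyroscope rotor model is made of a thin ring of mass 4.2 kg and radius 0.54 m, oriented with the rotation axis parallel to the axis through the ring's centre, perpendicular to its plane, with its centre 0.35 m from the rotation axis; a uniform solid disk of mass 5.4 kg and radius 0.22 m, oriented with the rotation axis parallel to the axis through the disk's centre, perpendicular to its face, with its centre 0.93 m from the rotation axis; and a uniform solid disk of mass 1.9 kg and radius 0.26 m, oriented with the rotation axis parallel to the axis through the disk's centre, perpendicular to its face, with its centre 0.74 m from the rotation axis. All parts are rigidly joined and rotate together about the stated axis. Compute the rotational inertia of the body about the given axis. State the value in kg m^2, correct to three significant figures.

7.65

Thin ring: I_cm = MR² = (4.2)(0.54)² = 1.2247 kg m^2; centre at d = 0.35 m, so the parallel axis theorem gives I = 1.2247 + (4.2)(0.35)² = 1.7392 kg m^2.
Solid disk: I_cm = (1/2)MR² = (1/2)(5.4)(0.22)² = 0.13068 kg m^2; centre at d = 0.93 m, so the parallel axis theorem gives I = 0.13068 + (5.4)(0.93)² = 4.8011 kg m^2.
Solid disk: I_cm = (1/2)MR² = (1/2)(1.9)(0.26)² = 0.06422 kg m^2; centre at d = 0.74 m, so the parallel axis theorem gives I = 0.06422 + (1.9)(0.74)² = 1.1047 kg m^2.
Total I = 1.7392 + 4.8011 + 1.1047 = 7.645 kg m^2.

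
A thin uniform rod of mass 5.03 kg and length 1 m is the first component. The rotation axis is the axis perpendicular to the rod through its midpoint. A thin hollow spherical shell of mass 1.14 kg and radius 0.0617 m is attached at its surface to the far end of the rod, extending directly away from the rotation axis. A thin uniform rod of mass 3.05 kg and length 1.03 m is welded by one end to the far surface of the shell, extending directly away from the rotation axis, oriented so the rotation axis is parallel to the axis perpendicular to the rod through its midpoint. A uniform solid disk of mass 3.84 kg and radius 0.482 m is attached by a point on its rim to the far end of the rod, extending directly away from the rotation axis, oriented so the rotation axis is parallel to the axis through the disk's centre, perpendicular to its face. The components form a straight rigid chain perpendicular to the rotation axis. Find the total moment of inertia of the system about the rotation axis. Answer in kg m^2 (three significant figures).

23.0

Thin rod: I_cm = (1/12)ML² = (1/12)(5.03)(1)² = 0.41917 kg m^2; axis through the centre, so I = 0.41917 kg m^2.
Spherical shell: I_cm = (2/3)MR² = (2/3)(1.14)(0.0617)² = 0.0028932 kg m^2; centre at d = 0.5 + 0.0617 = 0.5617 m, so I = I_cm + Md² gives I = 0.0028932 + (1.14)(0.5617)² = 0.36257 kg m^2.
Thin rod: I_cm = (1/12)ML² = (1/12)(3.05)(1.03)² = 0.26965 kg m^2; centre at d = 0.5 + 0.0617 + 0.0617 + 0.515 = 1.1384 m, so I = I_cm + Md² gives I = 0.26965 + (3.05)(1.1384)² = 4.2223 kg m^2.
Solid disk: I_cm = (1/2)MR² = (1/2)(3.84)(0.482)² = 0.44606 kg m^2; centre at d = 0.5 + 0.0617 + 0.0617 + 0.515 + 0.515 + 0.482 = 2.1354 m, so I = I_cm + Md² gives I = 0.44606 + (3.84)(2.1354)² = 17.956 kg m^2.
Total I = 0.41917 + 0.36257 + 4.2223 + 17.956 = 22.96 kg m^2.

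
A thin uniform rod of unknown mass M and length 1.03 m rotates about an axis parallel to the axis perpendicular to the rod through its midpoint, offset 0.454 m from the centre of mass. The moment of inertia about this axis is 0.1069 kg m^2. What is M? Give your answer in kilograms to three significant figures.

I = I_cm + Md² = (1/12)ML² + Md² = M·[0.0833333·(1.03)² + (0.454)²] = M·0.29452.
So M = 0.1069 / 0.29452 = 0.36296 kg.

0.363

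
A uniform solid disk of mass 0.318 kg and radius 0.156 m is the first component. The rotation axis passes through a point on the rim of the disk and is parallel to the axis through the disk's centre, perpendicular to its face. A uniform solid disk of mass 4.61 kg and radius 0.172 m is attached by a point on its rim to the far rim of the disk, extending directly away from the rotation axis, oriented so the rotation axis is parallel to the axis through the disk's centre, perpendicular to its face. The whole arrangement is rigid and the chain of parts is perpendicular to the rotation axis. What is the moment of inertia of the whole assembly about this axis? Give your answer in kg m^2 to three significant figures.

1.16

Solid disk: I_cm = (1/2)MR² = (1/2)(0.318)(0.156)² = 0.0038694 kg m^2; centre at d = 0.156 m, so I = I_cm + Md² gives I = 0.0038694 + (0.318)(0.156)² = 0.011608 kg m^2.
Solid disk: I_cm = (1/2)MR² = (1/2)(4.61)(0.172)² = 0.068191 kg m^2; centre at d = 0.156 + 0.156 + 0.172 = 0.484 m, so I = I_cm + Md² gives I = 0.068191 + (4.61)(0.484)² = 1.1481 kg m^2.
Total I = 0.011608 + 1.1481 = 1.1597 kg m^2.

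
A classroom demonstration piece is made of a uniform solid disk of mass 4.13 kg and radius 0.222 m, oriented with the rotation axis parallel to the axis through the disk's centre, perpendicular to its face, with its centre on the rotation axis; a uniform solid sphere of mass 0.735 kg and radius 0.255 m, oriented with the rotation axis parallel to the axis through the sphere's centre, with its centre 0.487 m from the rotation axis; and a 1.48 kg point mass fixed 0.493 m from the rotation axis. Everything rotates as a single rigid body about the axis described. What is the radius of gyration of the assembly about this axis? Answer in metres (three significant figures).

Solid disk: I_cm = (1/2)MR² = (1/2)(4.13)(0.222)² = 0.10177 kg m^2; axis through the centre, so I = 0.10177 kg m^2.
Solid sphere: I_cm = (2/5)MR² = (2/5)(0.735)(0.255)² = 0.019117 kg m^2; centre at d = 0.487 m, so I = I_cm + Md² gives I = 0.019117 + (0.735)(0.487)² = 0.19344 kg m^2.
Point mass: I_cm = 0; centre at d = 0.493 m, so I = I_cm + Md² gives I = 0 + (1.48)(0.493)² = 0.35971 kg m^2.
Total I = 0.65492 kg m^2; total mass M = 6.345 kg.
k = √(I/M) = √(0.65492/6.345) = 0.32128 m.

0.321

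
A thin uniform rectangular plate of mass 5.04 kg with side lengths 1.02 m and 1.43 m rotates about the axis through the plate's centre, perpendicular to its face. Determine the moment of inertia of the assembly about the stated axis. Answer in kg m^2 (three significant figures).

1.30

I_cm = (1/12)M(a²+b²) = (1/12)(5.04)[(1.02)² + (1.43)²] = 1.2958 kg m^2; axis through the centre, so I = 1.2958 kg m^2.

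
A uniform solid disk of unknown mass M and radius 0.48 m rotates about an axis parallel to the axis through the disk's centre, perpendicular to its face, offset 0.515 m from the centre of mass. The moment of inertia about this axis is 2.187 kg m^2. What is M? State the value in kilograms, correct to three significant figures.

5.75

I = I_cm + Md² = (1/2)MR² + Md² = M·[0.5·(0.48)² + (0.515)²] = M·0.38043.
So M = 2.187 / 0.38043 = 5.7488 kg.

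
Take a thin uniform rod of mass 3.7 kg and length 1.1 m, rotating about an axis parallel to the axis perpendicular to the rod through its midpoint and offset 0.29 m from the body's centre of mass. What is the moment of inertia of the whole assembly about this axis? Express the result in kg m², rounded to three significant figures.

0.684

I_cm = (1/12)ML² = (1/12)(3.7)(1.1)² = 0.37308 kg m²; centre at d = 0.29 m, so I = I_cm + Md² gives I = 0.37308 + (3.7)(0.29)² = 0.68425 kg m².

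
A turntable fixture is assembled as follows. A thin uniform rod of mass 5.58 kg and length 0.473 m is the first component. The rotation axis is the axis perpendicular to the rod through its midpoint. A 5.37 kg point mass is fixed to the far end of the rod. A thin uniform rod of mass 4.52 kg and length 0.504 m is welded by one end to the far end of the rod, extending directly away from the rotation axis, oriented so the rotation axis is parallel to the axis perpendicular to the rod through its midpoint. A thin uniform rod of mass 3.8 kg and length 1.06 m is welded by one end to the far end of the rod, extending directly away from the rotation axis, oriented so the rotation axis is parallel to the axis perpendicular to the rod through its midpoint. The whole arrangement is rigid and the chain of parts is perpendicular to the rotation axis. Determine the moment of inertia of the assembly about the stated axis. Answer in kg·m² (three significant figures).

Thin rod: I_cm = (1/12)ML² = (1/12)(5.58)(0.473)² = 0.10403 kg·m²; axis through the centre, so I = 0.10403 kg·m².
Point mass: I_cm = 0; centre at d = 0.2365 m, so the parallel axis theorem gives I = 0 + (5.37)(0.2365)² = 0.30036 kg·m².
Thin rod: I_cm = (1/12)ML² = (1/12)(4.52)(0.504)² = 0.095679 kg·m²; centre at d = 0.2365 + 0.252 = 0.4885 m, so the parallel axis theorem gives I = 0.095679 + (4.52)(0.4885)² = 1.1743 kg·m².
Thin rod: I_cm = (1/12)ML² = (1/12)(3.8)(1.06)² = 0.35581 kg·m²; centre at d = 0.2365 + 0.252 + 0.252 + 0.53 = 1.2705 m, so the parallel axis theorem gives I = 0.35581 + (3.8)(1.2705)² = 6.4897 kg·m².
Total I = 0.10403 + 0.30036 + 1.1743 + 6.4897 = 8.0683 kg·m².

8.07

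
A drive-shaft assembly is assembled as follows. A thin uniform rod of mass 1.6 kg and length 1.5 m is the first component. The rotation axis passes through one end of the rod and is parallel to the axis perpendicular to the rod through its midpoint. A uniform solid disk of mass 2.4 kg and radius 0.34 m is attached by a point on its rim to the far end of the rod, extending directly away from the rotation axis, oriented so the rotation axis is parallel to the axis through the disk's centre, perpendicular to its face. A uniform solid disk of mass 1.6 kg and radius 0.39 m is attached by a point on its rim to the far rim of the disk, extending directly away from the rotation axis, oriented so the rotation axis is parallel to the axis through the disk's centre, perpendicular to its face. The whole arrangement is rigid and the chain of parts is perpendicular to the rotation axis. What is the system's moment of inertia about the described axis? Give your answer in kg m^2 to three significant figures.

20.2

Thin rod: I_cm = (1/12)ML² = (1/12)(1.6)(1.5)² = 0.3 kg m^2; centre at d = 0.75 m, so the parallel axis theorem gives I = 0.3 + (1.6)(0.75)² = 1.2 kg m^2.
Solid disk: I_cm = (1/2)MR² = (1/2)(2.4)(0.34)² = 0.13872 kg m^2; centre at d = 0.75 + 0.75 + 0.34 = 1.84 m, so the parallel axis theorem gives I = 0.13872 + (2.4)(1.84)² = 8.2642 kg m^2.
Solid disk: I_cm = (1/2)MR² = (1/2)(1.6)(0.39)² = 0.12168 kg m^2; centre at d = 0.75 + 0.75 + 0.34 + 0.34 + 0.39 = 2.57 m, so the parallel axis theorem gives I = 0.12168 + (1.6)(2.57)² = 10.69 kg m^2.
Total I = 1.2 + 8.2642 + 10.69 = 20.154 kg m^2.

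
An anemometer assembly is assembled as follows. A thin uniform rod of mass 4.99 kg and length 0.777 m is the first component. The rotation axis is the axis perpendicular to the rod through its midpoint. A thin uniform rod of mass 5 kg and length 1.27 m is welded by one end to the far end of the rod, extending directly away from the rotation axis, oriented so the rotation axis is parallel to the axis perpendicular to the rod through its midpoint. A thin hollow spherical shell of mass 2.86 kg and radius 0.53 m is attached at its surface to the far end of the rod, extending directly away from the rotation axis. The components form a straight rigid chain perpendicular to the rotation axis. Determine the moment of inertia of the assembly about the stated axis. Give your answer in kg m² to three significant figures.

20.4

Thin rod: I_cm = (1/12)ML² = (1/12)(4.99)(0.777)² = 0.25105 kg m²; axis through the centre, so I = 0.25105 kg m².
Thin rod: I_cm = (1/12)ML² = (1/12)(5)(1.27)² = 0.67204 kg m²; centre at d = 0.3885 + 0.635 = 1.0235 m, so the parallel axis theorem gives I = 0.67204 + (5)(1.0235)² = 5.9098 kg m².
Spherical shell: I_cm = (2/3)MR² = (2/3)(2.86)(0.53)² = 0.53558 kg m²; centre at d = 0.3885 + 0.635 + 0.635 + 0.53 = 2.1885 m, so the parallel axis theorem gives I = 0.53558 + (2.86)(2.1885)² = 14.234 kg m².
Total I = 0.25105 + 5.9098 + 14.234 = 20.394 kg m².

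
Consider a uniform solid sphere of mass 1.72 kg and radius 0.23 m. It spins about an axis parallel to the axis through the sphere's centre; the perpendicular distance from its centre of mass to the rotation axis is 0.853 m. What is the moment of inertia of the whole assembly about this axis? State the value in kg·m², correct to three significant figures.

1.29

I_cm = (2/5)MR² = (2/5)(1.72)(0.23)² = 0.036395 kg·m²; centre at d = 0.853 m, so the parallel axis theorem gives I = 0.036395 + (1.72)(0.853)² = 1.2879 kg·m².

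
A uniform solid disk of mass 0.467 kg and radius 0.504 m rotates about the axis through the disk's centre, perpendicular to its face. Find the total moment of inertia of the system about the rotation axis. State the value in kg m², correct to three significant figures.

I_cm = (1/2)MR² = (1/2)(0.467)(0.504)² = 0.059313 kg m²; axis through the centre, so I = 0.059313 kg m².

0.0593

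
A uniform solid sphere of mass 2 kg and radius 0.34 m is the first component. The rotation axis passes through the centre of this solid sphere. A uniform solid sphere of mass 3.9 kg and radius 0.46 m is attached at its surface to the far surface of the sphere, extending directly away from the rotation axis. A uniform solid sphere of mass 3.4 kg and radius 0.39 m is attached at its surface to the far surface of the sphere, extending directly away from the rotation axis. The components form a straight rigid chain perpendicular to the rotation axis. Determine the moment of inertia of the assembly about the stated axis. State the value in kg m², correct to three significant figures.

Solid sphere: I_cm = (2/5)MR² = (2/5)(2)(0.34)² = 0.09248 kg m²; axis through the centre, so I = 0.09248 kg m².
Solid sphere: I_cm = (2/5)MR² = (2/5)(3.9)(0.46)² = 0.3301 kg m²; centre at d = 0.34 + 0.46 = 0.8 m, so the parallel axis theorem gives I = 0.3301 + (3.9)(0.8)² = 2.8261 kg m².
Solid sphere: I_cm = (2/5)MR² = (2/5)(3.4)(0.39)² = 0.20686 kg m²; centre at d = 0.34 + 0.46 + 0.46 + 0.39 = 1.65 m, so the parallel axis theorem gives I = 0.20686 + (3.4)(1.65)² = 9.4634 kg m².
Total I = 0.09248 + 2.8261 + 9.4634 = 12.382 kg m².

12.4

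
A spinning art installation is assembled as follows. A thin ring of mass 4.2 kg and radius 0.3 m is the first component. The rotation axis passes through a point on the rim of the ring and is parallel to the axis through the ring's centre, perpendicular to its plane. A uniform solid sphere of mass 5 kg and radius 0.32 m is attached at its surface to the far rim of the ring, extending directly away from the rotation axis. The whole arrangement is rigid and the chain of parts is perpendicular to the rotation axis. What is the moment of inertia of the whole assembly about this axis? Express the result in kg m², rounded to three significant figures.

Thin ring: I_cm = MR² = (4.2)(0.3)² = 0.378 kg m²; centre at d = 0.3 m, so I = I_cm + Md² gives I = 0.378 + (4.2)(0.3)² = 0.756 kg m².
Solid sphere: I_cm = (2/5)MR² = (2/5)(5)(0.32)² = 0.2048 kg m²; centre at d = 0.3 + 0.3 + 0.32 = 0.92 m, so I = I_cm + Md² gives I = 0.2048 + (5)(0.92)² = 4.4368 kg m².
Total I = 0.756 + 4.4368 = 5.1928 kg m².

5.19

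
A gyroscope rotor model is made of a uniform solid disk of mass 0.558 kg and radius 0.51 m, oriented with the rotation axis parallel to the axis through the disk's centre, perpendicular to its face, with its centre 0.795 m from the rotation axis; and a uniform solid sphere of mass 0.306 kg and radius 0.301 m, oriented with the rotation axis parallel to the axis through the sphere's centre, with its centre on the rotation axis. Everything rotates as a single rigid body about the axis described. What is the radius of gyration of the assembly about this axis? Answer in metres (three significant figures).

0.711

Solid disk: I_cm = (1/2)MR² = (1/2)(0.558)(0.51)² = 0.072568 kg m^2; centre at d = 0.795 m, so I = I_cm + Md² gives I = 0.072568 + (0.558)(0.795)² = 0.42524 kg m^2.
Solid sphere: I_cm = (2/5)MR² = (2/5)(0.306)(0.301)² = 0.01109 kg m^2; axis through the centre, so I = 0.01109 kg m^2.
Total I = 0.43633 kg m^2; total mass M = 0.864 kg.
k = √(I/M) = √(0.43633/0.864) = 0.71064 m.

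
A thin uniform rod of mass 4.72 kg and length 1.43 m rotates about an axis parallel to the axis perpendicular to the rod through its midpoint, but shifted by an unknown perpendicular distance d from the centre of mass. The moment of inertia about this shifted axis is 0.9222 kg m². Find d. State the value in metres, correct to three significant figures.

About the centre-of-mass axis, I_cm = (1/12)ML² = (1/12)(4.72)(1.43)² = 0.80433 kg m².
Parallel axis theorem: I = I_cm + Md², so Md² = 0.9222 − 0.80433 = 0.11787 kg m².
d = √(0.11787 / 4.72) = 0.15803 m.

0.158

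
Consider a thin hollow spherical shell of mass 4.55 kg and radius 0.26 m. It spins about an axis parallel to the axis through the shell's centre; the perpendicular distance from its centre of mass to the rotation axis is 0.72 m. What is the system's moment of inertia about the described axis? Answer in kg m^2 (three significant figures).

I_cm = (2/3)MR² = (2/3)(4.55)(0.26)² = 0.20505 kg m^2; centre at d = 0.72 m, so the parallel axis theorem gives I = 0.20505 + (4.55)(0.72)² = 2.5638 kg m^2.

2.56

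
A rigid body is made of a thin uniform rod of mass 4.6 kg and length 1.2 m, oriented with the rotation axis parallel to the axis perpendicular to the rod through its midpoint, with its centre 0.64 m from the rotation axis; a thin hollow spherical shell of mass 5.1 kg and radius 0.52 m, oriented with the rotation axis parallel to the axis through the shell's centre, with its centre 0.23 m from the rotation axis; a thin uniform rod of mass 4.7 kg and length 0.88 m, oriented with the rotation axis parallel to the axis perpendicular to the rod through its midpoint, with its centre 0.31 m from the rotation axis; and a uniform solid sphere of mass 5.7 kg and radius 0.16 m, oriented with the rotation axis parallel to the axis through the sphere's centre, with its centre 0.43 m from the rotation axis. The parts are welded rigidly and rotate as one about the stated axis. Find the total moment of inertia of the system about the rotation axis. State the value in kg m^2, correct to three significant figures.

Thin rod: I_cm = (1/12)ML² = (1/12)(4.6)(1.2)² = 0.552 kg m^2; centre at d = 0.64 m, so I = I_cm + Md² gives I = 0.552 + (4.6)(0.64)² = 2.4362 kg m^2.
Spherical shell: I_cm = (2/3)MR² = (2/3)(5.1)(0.52)² = 0.91936 kg m^2; centre at d = 0.23 m, so I = I_cm + Md² gives I = 0.91936 + (5.1)(0.23)² = 1.1891 kg m^2.
Thin rod: I_cm = (1/12)ML² = (1/12)(4.7)(0.88)² = 0.30331 kg m^2; centre at d = 0.31 m, so I = I_cm + Md² gives I = 0.30331 + (4.7)(0.31)² = 0.75498 kg m^2.
Solid sphere: I_cm = (2/5)MR² = (2/5)(5.7)(0.16)² = 0.058368 kg m^2; centre at d = 0.43 m, so I = I_cm + Md² gives I = 0.058368 + (5.7)(0.43)² = 1.1123 kg m^2.
Total I = 2.4362 + 1.1891 + 0.75498 + 1.1123 = 5.4926 kg m^2.

5.49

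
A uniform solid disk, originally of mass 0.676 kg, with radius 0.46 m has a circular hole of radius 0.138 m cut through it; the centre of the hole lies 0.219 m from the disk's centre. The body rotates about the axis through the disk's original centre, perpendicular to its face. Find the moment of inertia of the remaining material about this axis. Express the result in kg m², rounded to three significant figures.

0.0680

Unpierced body about its centre: I₀ = (1/2)MR² = (1/2)(0.676)(0.46)² = 0.071521 kg m².
The removed disk has mass m = M·(r/R)² = (0.676)(0.138/0.46)² = 0.06084 kg (same uniform areal density).
Its moment of inertia about the rotation axis (parallel-axis theorem): I_hole = (1/2)mr² + md² = (1/2)(0.06084)(0.138)² + (0.06084)(0.219)² = 0.0034973 kg m².
Treating the hole as negative mass, I = I₀ − I_hole = 0.071521 − 0.0034973 = 0.068024 kg m².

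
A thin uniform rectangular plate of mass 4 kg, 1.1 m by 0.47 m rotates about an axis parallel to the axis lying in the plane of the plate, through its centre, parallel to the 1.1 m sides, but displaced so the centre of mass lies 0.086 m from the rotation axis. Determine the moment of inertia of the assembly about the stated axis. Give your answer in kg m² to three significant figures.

I_cm = (1/12)Mb² = (1/12)(4)(0.47)² = 0.073633 kg m²; centre at d = 0.086 m, so the parallel axis theorem gives I = 0.073633 + (4)(0.086)² = 0.10322 kg m².

0.103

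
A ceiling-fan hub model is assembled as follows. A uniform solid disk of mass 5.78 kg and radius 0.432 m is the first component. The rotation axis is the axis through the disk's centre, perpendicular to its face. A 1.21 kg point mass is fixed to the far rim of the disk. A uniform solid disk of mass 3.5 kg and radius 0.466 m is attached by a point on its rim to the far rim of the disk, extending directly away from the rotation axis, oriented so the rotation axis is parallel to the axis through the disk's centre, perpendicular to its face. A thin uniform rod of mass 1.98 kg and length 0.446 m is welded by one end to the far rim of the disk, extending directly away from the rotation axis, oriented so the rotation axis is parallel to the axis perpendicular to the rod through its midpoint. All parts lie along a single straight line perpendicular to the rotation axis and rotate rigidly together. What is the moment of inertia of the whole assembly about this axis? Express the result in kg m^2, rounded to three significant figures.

Solid disk: I_cm = (1/2)MR² = (1/2)(5.78)(0.432)² = 0.53934 kg m^2; axis through the centre, so I = 0.53934 kg m^2.
Point mass: I_cm = 0; centre at d = 0.432 m, so the parallel axis theorem gives I = 0 + (1.21)(0.432)² = 0.22582 kg m^2.
Solid disk: I_cm = (1/2)MR² = (1/2)(3.5)(0.466)² = 0.38002 kg m^2; centre at d = 0.432 + 0.466 = 0.898 m, so the parallel axis theorem gives I = 0.38002 + (3.5)(0.898)² = 3.2024 kg m^2.
Thin rod: I_cm = (1/12)ML² = (1/12)(1.98)(0.446)² = 0.032821 kg m^2; centre at d = 0.432 + 0.466 + 0.466 + 0.223 = 1.587 m, so the parallel axis theorem gives I = 0.032821 + (1.98)(1.587)² = 5.0196 kg m^2.
Total I = 0.53934 + 0.22582 + 3.2024 + 5.0196 = 8.9872 kg m^2.

8.99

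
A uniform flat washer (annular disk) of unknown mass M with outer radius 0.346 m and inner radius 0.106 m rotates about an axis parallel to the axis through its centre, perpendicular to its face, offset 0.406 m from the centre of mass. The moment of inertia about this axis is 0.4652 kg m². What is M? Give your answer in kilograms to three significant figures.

I = I_cm + Md² = (1/2)M(R²+r²) + Md² = M·[0.5·[(0.346)² + (0.106)²] + (0.406)²] = M·0.23031.
So M = 0.4652 / 0.23031 = 2.0199 kg.

2.02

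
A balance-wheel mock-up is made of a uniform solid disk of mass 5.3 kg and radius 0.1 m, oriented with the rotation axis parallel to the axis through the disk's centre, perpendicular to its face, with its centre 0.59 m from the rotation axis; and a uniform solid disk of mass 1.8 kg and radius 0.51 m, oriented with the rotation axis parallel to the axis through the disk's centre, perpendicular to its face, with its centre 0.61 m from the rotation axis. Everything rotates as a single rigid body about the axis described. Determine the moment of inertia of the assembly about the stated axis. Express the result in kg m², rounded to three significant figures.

Solid disk: I_cm = (1/2)MR² = (1/2)(5.3)(0.1)² = 0.0265 kg m²; centre at d = 0.59 m, so the parallel axis theorem gives I = 0.0265 + (5.3)(0.59)² = 1.8714 kg m².
Solid disk: I_cm = (1/2)MR² = (1/2)(1.8)(0.51)² = 0.23409 kg m²; centre at d = 0.61 m, so the parallel axis theorem gives I = 0.23409 + (1.8)(0.61)² = 0.90387 kg m².
Total I = 1.8714 + 0.90387 = 2.7753 kg m².

2.78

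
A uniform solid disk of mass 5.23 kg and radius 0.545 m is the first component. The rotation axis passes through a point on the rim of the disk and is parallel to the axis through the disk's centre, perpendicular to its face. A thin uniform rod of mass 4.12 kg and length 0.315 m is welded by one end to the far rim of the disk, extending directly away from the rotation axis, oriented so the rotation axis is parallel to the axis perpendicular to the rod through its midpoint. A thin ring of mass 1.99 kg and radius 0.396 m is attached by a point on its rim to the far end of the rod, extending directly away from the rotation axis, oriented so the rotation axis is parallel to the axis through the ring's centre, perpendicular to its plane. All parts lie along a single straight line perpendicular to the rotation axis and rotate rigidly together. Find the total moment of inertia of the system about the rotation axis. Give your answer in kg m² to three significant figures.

Solid disk: I_cm = (1/2)MR² = (1/2)(5.23)(0.545)² = 0.77672 kg m²; centre at d = 0.545 m, so I = I_cm + Md² gives I = 0.77672 + (5.23)(0.545)² = 2.3302 kg m².
Thin rod: I_cm = (1/12)ML² = (1/12)(4.12)(0.315)² = 0.034067 kg m²; centre at d = 0.545 + 0.545 + 0.1575 = 1.2475 m, so I = I_cm + Md² gives I = 0.034067 + (4.12)(1.2475)² = 6.4458 kg m².
Thin ring: I_cm = MR² = (1.99)(0.396)² = 0.31206 kg m²; centre at d = 0.545 + 0.545 + 0.1575 + 0.1575 + 0.396 = 1.801 m, so I = I_cm + Md² gives I = 0.31206 + (1.99)(1.801)² = 6.7668 kg m².
Total I = 2.3302 + 6.4458 + 6.7668 = 15.543 kg m².

15.5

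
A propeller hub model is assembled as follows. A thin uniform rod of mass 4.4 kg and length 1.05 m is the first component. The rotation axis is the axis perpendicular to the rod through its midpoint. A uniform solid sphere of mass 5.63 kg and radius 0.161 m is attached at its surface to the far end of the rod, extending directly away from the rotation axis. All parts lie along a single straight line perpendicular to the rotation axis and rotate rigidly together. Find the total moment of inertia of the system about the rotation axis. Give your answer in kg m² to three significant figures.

3.11

Thin rod: I_cm = (1/12)ML² = (1/12)(4.4)(1.05)² = 0.40425 kg m²; axis through the centre, so I = 0.40425 kg m².
Solid sphere: I_cm = (2/5)MR² = (2/5)(5.63)(0.161)² = 0.058374 kg m²; centre at d = 0.525 + 0.161 = 0.686 m, so the parallel axis theorem gives I = 0.058374 + (5.63)(0.686)² = 2.7078 kg m².
Total I = 0.40425 + 2.7078 = 3.1121 kg m².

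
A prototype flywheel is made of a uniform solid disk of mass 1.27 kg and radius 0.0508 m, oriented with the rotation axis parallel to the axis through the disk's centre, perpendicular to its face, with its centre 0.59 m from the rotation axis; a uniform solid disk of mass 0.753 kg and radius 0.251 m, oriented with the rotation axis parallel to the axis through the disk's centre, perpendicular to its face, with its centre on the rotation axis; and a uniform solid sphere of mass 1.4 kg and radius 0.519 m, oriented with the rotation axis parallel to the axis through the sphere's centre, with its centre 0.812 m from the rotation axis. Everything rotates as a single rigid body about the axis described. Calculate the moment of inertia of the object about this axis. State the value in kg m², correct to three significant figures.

1.54

Solid disk: I_cm = (1/2)MR² = (1/2)(1.27)(0.0508)² = 0.0016387 kg m²; centre at d = 0.59 m, so I = I_cm + Md² gives I = 0.0016387 + (1.27)(0.59)² = 0.44373 kg m².
Solid disk: I_cm = (1/2)MR² = (1/2)(0.753)(0.251)² = 0.02372 kg m²; axis through the centre, so I = 0.02372 kg m².
Solid sphere: I_cm = (2/5)MR² = (2/5)(1.4)(0.519)² = 0.15084 kg m²; centre at d = 0.812 m, so I = I_cm + Md² gives I = 0.15084 + (1.4)(0.812)² = 1.0739 kg m².
Total I = 0.44373 + 0.02372 + 1.0739 = 1.5414 kg m².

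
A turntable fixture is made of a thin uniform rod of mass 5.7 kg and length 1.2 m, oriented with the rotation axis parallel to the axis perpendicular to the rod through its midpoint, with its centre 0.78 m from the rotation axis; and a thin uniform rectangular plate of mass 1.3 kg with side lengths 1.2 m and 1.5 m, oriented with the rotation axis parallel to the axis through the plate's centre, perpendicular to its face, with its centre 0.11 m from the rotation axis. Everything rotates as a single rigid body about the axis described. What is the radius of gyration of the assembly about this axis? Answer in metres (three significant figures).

Thin rod: I_cm = (1/12)ML² = (1/12)(5.7)(1.2)² = 0.684 kg·m²; centre at d = 0.78 m, so I = I_cm + Md² gives I = 0.684 + (5.7)(0.78)² = 4.1519 kg·m².
Rectangular plate: I_cm = (1/12)M(a²+b²) = (1/12)(1.3)[(1.2)² + (1.5)²] = 0.39975 kg·m²; centre at d = 0.11 m, so I = I_cm + Md² gives I = 0.39975 + (1.3)(0.11)² = 0.41548 kg·m².
Total I = 4.5674 kg·m²; total mass M = 7 kg.
k = √(I/M) = √(4.5674/7) = 0.80776 m.

0.808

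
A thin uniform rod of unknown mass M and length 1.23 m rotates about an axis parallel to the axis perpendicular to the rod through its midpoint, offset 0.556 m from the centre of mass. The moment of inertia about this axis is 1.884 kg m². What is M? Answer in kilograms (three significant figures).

I = I_cm + Md² = (1/12)ML² + Md² = M·[0.0833333·(1.23)² + (0.556)²] = M·0.43521.
So M = 1.884 / 0.43521 = 4.3289 kg.

4.33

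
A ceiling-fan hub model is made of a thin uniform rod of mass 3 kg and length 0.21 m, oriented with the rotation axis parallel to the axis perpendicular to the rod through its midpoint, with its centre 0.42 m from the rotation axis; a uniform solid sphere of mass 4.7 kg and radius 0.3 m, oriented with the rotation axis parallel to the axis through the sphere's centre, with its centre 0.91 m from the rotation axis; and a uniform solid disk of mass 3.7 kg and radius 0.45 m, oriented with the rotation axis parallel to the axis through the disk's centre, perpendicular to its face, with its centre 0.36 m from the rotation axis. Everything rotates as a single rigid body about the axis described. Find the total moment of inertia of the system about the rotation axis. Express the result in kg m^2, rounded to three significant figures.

5.46

Thin rod: I_cm = (1/12)ML² = (1/12)(3)(0.21)² = 0.011025 kg m^2; centre at d = 0.42 m, so the parallel axis theorem gives I = 0.011025 + (3)(0.42)² = 0.54022 kg m^2.
Solid sphere: I_cm = (2/5)MR² = (2/5)(4.7)(0.3)² = 0.1692 kg m^2; centre at d = 0.91 m, so the parallel axis theorem gives I = 0.1692 + (4.7)(0.91)² = 4.0613 kg m^2.
Solid disk: I_cm = (1/2)MR² = (1/2)(3.7)(0.45)² = 0.37463 kg m^2; centre at d = 0.36 m, so the parallel axis theorem gives I = 0.37463 + (3.7)(0.36)² = 0.85415 kg m^2.
Total I = 0.54022 + 4.0613 + 0.85415 = 5.4556 kg m^2.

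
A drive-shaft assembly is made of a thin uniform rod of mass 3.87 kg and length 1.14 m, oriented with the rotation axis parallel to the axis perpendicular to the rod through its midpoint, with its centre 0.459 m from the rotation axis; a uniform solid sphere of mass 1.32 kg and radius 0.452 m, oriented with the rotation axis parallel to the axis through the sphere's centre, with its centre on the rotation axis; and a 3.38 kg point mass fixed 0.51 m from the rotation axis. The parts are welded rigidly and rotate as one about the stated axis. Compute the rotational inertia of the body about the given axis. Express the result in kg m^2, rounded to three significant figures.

Thin rod: I_cm = (1/12)ML² = (1/12)(3.87)(1.14)² = 0.41912 kg m^2; centre at d = 0.459 m, so I = I_cm + Md² gives I = 0.41912 + (3.87)(0.459)² = 1.2345 kg m^2.
Solid sphere: I_cm = (2/5)MR² = (2/5)(1.32)(0.452)² = 0.10787 kg m^2; axis through the centre, so I = 0.10787 kg m^2.
Point mass: I_cm = 0; centre at d = 0.51 m, so I = I_cm + Md² gives I = 0 + (3.38)(0.51)² = 0.87914 kg m^2.
Total I = 1.2345 + 0.10787 + 0.87914 = 2.2215 kg m^2.

2.22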